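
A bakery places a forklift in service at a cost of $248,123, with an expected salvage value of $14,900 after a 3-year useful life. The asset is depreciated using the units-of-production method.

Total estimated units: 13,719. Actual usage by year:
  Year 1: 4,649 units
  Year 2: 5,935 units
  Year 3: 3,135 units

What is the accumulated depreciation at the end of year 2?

$179,928

Depreciable base = $248,123 − $14,900 = $233,223.
Rate = $233,223 / 13,719 units = $17 per unit.
Year 1: 4,649 × $17 = $79,033. Book value $169,090.
Year 2: 5,935 × $17 = $100,895. Book value $68,195.
Accumulated through year 2 = $248,123 − $68,195 = $179,928.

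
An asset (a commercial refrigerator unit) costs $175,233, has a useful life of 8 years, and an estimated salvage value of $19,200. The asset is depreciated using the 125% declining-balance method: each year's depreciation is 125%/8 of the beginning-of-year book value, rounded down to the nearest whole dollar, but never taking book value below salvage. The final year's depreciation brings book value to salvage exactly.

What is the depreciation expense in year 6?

Depreciable base = $175,233 − $19,200 = $156,033.
Year 1: ⌊$175,233 × 125%/8⌋ = $27,380. Book value $147,853.
Year 2: ⌊$147,853 × 125%/8⌋ = $23,102. Book value $124,751.
Year 3: ⌊$124,751 × 125%/8⌋ = $19,492. Book value $105,259.
Year 4: ⌊$105,259 × 125%/8⌋ = $16,446. Book value $88,813.
Year 5: ⌊$88,813 × 125%/8⌋ = $13,877. Book value $74,936.
Year 6: ⌊$74,936 × 125%/8⌋ = $11,708. Book value $63,228.

$11,708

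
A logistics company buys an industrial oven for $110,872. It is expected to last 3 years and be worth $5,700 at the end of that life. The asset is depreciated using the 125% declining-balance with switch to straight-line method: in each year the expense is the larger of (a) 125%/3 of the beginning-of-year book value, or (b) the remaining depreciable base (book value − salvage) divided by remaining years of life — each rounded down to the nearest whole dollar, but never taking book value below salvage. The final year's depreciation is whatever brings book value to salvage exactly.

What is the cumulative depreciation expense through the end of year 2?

$75,684

Depreciable base = $110,872 − $5,700 = $105,172.
Year 1: DB = ⌊$110,872 × 125%/3⌋ = $46,196; SL = ⌊$105,172/3⌋ = $35,057 → take DB $46,196. Book value $64,676.
Year 2: DB = ⌊$64,676 × 125%/3⌋ = $26,948; SL = ⌊$58,976/2⌋ = $29,488 → take SL $29,488. Book value $35,188.
Accumulated through year 2 = $110,872 − $35,188 = $75,684.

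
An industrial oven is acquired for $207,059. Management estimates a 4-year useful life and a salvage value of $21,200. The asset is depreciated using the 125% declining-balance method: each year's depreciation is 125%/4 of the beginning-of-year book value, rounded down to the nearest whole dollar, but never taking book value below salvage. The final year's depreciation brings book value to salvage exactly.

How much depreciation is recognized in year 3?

Depreciable base = $207,059 − $21,200 = $185,859.
Year 1: ⌊$207,059 × 125%/4⌋ = $64,705. Book value $142,354.
Year 2: ⌊$142,354 × 125%/4⌋ = $44,485. Book value $97,869.
Year 3: ⌊$97,869 × 125%/4⌋ = $30,584. Book value $67,285.

$30,584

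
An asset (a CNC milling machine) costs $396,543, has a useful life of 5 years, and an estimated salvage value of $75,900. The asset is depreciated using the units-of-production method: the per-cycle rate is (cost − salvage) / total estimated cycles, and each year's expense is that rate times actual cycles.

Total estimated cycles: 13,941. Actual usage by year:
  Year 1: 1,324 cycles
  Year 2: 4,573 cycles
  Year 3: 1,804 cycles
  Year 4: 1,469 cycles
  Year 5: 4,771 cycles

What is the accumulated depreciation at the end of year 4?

Depreciable base = $396,543 − $75,900 = $320,643.
Rate = $320,643 / 13,941 cycles = $23 per cycle.
Year 1: 1,324 × $23 = $30,452. Book value $366,091.
Year 2: 4,573 × $23 = $105,179. Book value $260,912.
Year 3: 1,804 × $23 = $41,492. Book value $219,420.
Year 4: 1,469 × $23 = $33,787. Book value $185,633.
Accumulated through year 4 = $396,543 − $185,633 = $210,910.

$210,910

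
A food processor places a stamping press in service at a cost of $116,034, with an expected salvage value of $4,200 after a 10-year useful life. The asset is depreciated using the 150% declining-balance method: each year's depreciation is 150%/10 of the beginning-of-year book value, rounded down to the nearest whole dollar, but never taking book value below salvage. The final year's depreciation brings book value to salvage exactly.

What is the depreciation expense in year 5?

Depreciable base = $116,034 − $4,200 = $111,834.
Year 1: ⌊$116,034 × 150%/10⌋ = $17,405. Book value $98,629.
Year 2: ⌊$98,629 × 150%/10⌋ = $14,794. Book value $83,835.
Year 3: ⌊$83,835 × 150%/10⌋ = $12,575. Book value $71,260.
Year 4: ⌊$71,260 × 150%/10⌋ = $10,689. Book value $60,571.
Year 5: ⌊$60,571 × 150%/10⌋ = $9,085. Book value $51,486.

$9,085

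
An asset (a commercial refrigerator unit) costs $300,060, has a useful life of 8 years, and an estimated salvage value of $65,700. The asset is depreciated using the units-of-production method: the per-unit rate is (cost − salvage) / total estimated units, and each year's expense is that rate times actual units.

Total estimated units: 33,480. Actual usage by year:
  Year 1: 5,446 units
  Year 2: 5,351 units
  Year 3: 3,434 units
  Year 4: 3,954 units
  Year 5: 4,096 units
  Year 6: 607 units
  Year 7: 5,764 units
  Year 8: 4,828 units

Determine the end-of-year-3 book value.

$200,443

Depreciable base = $300,060 − $65,700 = $234,360.
Rate = $234,360 / 33,480 units = $7 per unit.
Year 1: 5,446 × $7 = $38,122. Book value $261,938.
Year 2: 5,351 × $7 = $37,457. Book value $224,481.
Year 3: 3,434 × $7 = $24,038. Book value $200,443.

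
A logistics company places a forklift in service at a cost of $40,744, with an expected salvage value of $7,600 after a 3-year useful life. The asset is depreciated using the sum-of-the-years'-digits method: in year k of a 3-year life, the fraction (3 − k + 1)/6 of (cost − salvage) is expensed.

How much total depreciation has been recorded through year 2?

$27,620

Depreciable base = $40,744 − $7,600 = $33,144.
Sum of the years' digits = 3+2+1 = 6.
Year 1: $33,144 × 3/6 = $16,572. Book value $24,172.
Year 2: $33,144 × 2/6 = $11,048. Book value $13,124.
Accumulated through year 2 = $40,744 − $13,124 = $27,620.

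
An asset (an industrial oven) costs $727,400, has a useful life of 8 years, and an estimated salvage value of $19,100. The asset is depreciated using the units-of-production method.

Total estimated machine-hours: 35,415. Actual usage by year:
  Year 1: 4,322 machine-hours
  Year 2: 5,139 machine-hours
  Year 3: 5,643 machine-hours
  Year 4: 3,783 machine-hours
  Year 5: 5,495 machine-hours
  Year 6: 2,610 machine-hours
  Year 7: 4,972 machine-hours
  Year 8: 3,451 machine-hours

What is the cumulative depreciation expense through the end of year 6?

Depreciable base = $727,400 − $19,100 = $708,300.
Rate = $708,300 / 35,415 machine-hours = $20 per machine-hour.
Year 1: 4,322 × $20 = $86,440. Book value $640,960.
Year 2: 5,139 × $20 = $102,780. Book value $538,180.
Year 3: 5,643 × $20 = $112,860. Book value $425,320.
Year 4: 3,783 × $20 = $75,660. Book value $349,660.
Year 5: 5,495 × $20 = $109,900. Book value $239,760.
Year 6: 2,610 × $20 = $52,200. Book value $187,560.
Accumulated through year 6 = $727,400 − $187,560 = $539,840.

$539,840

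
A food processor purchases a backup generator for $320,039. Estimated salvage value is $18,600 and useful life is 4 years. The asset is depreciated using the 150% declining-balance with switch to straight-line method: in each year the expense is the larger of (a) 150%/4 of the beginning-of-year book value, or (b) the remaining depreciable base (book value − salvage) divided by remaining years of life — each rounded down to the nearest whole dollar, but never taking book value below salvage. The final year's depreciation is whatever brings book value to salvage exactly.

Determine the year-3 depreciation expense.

Depreciable base = $320,039 − $18,600 = $301,439.
Year 1: DB = ⌊$320,039 × 150%/4⌋ = $120,014; SL = ⌊$301,439/4⌋ = $75,359 → take DB $120,014. Book value $200,025.
Year 2: DB = ⌊$200,025 × 150%/4⌋ = $75,009; SL = ⌊$181,425/3⌋ = $60,475 → take DB $75,009. Book value $125,016.
Year 3: DB = ⌊$125,016 × 150%/4⌋ = $46,881; SL = ⌊$106,416/2⌋ = $53,208 → take SL $53,208. Book value $71,808.

$53,208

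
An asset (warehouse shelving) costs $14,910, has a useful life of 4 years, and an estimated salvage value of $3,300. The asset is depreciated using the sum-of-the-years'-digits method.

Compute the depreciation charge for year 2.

$3,483

Depreciable base = $14,910 − $3,300 = $11,610.
Sum of the years' digits = 4+3+2+1 = 10.
Year 1: $11,610 × 4/10 = $4,644. Book value $10,266.
Year 2: $11,610 × 3/10 = $3,483. Book value $6,783.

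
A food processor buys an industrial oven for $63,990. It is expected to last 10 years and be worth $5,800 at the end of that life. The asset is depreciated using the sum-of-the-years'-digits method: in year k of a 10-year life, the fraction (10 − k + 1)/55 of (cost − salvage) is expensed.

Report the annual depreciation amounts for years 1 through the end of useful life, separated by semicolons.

$10,580; $9,522; $8,464; $7,406; $6,348; $5,290; $4,232; $3,174; $2,116; $1,058

Depreciable base = $63,990 − $5,800 = $58,190.
Sum of the years' digits = 10+9+8+7+6+5+4+3+2+1 = 55.
Year 1: $58,190 × 10/55 = $10,580. Book value $53,410.
Year 2: $58,190 × 9/55 = $9,522. Book value $43,888.
Year 3: $58,190 × 8/55 = $8,464. Book value $35,424.
Year 4: $58,190 × 7/55 = $7,406. Book value $28,018.
Year 5: $58,190 × 6/55 = $6,348. Book value $21,670.
Year 6: $58,190 × 5/55 = $5,290. Book value $16,380.
Year 7: $58,190 × 4/55 = $4,232. Book value $12,148.
Year 8: $58,190 × 3/55 = $3,174. Book value $8,974.
Year 9: $58,190 × 2/55 = $2,116. Book value $6,858.
Year 10: $58,190 × 1/55 = $1,058. Book value $5,800.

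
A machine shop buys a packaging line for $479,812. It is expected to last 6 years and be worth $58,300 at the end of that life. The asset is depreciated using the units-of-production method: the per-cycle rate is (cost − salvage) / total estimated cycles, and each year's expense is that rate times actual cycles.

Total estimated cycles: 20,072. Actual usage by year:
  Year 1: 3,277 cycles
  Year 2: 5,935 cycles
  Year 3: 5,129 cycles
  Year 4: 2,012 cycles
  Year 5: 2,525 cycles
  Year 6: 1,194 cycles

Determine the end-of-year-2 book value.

$286,360

Depreciable base = $479,812 − $58,300 = $421,512.
Rate = $421,512 / 20,072 cycles = $21 per cycle.
Year 1: 3,277 × $21 = $68,817. Book value $410,995.
Year 2: 5,935 × $21 = $124,635. Book value $286,360.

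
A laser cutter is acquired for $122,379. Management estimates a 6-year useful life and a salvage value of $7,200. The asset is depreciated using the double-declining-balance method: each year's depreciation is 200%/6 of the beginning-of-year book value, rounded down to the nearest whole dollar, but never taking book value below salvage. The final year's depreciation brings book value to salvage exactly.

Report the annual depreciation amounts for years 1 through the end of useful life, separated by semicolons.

Depreciable base = $122,379 − $7,200 = $115,179.
Year 1: ⌊$122,379 × 200%/6⌋ = $40,793. Book value $81,586.
Year 2: ⌊$81,586 × 200%/6⌋ = $27,195. Book value $54,391.
Year 3: ⌊$54,391 × 200%/6⌋ = $18,130. Book value $36,261.
Year 4: ⌊$36,261 × 200%/6⌋ = $12,087. Book value $24,174.
Year 5: ⌊$24,174 × 200%/6⌋ = $8,058. Book value $16,116.
Year 6 (final): $16,116 − $7,200 = $8,916. Book value $7,200.

$40,793; $27,195; $18,130; $12,087; $8,058; $8,916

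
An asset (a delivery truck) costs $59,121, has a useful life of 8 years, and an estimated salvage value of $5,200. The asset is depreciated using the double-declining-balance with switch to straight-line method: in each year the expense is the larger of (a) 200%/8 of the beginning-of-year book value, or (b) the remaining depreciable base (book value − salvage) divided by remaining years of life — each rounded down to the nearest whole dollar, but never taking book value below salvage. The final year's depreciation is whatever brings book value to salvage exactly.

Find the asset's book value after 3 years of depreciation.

Depreciable base = $59,121 − $5,200 = $53,921.
Year 1: DB = ⌊$59,121 × 200%/8⌋ = $14,780; SL = ⌊$53,921/8⌋ = $6,740 → take DB $14,780. Book value $44,341.
Year 2: DB = ⌊$44,341 × 200%/8⌋ = $11,085; SL = ⌊$39,141/7⌋ = $5,591 → take DB $11,085. Book value $33,256.
Year 3: DB = ⌊$33,256 × 200%/8⌋ = $8,314; SL = ⌊$28,056/6⌋ = $4,676 → take DB $8,314. Book value $24,942.

$24,942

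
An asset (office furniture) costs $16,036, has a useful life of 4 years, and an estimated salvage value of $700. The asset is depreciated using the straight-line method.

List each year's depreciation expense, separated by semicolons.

$3,834; $3,834; $3,834; $3,834

Depreciable base = $16,036 − $700 = $15,336.
Annual expense = $15,336 / 4 = $3,834.
End of year 1: book value $12,202.
End of year 2: book value $8,368.
End of year 3: book value $4,534.
End of year 4: book value $700.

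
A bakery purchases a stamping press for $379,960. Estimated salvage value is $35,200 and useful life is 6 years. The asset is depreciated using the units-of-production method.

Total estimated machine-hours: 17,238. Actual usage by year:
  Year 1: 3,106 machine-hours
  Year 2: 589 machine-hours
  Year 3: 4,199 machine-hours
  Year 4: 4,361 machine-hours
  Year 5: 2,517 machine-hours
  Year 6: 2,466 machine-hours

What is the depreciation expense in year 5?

Depreciable base = $379,960 − $35,200 = $344,760.
Rate = $344,760 / 17,238 machine-hours = $20 per machine-hour.
Year 1: 3,106 × $20 = $62,120. Book value $317,840.
Year 2: 589 × $20 = $11,780. Book value $306,060.
Year 3: 4,199 × $20 = $83,980. Book value $222,080.
Year 4: 4,361 × $20 = $87,220. Book value $134,860.
Year 5: 2,517 × $20 = $50,340. Book value $84,520.

$50,340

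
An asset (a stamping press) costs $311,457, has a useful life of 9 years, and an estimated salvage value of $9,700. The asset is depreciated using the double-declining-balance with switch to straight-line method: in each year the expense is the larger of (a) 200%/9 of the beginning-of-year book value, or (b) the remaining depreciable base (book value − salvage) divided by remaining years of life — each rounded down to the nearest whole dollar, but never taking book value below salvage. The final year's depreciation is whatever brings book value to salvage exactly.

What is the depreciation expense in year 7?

$19,738

Depreciable base = $311,457 − $9,700 = $301,757.
Year 1: DB = ⌊$311,457 × 200%/9⌋ = $69,212; SL = ⌊$301,757/9⌋ = $33,528 → take DB $69,212. Book value $242,245.
Year 2: DB = ⌊$242,245 × 200%/9⌋ = $53,832; SL = ⌊$232,545/8⌋ = $29,068 → take DB $53,832. Book value $188,413.
Year 3: DB = ⌊$188,413 × 200%/9⌋ = $41,869; SL = ⌊$178,713/7⌋ = $25,530 → take DB $41,869. Book value $146,544.
Year 4: DB = ⌊$146,544 × 200%/9⌋ = $32,565; SL = ⌊$136,844/6⌋ = $22,807 → take DB $32,565. Book value $113,979.
Year 5: DB = ⌊$113,979 × 200%/9⌋ = $25,328; SL = ⌊$104,279/5⌋ = $20,855 → take DB $25,328. Book value $88,651.
Year 6: DB = ⌊$88,651 × 200%/9⌋ = $19,700; SL = ⌊$78,951/4⌋ = $19,737 → take SL $19,737. Book value $68,914.
Year 7: DB = ⌊$68,914 × 200%/9⌋ = $15,314; SL = ⌊$59,214/3⌋ = $19,738 → take SL $19,738. Book value $49,176.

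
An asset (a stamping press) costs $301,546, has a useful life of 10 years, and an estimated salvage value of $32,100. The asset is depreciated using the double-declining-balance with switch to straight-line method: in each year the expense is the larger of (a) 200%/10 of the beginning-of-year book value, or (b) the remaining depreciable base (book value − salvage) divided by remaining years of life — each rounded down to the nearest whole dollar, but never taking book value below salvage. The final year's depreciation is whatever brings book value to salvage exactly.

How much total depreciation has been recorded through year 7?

$238,306

Depreciable base = $301,546 − $32,100 = $269,446.
Year 1: DB = ⌊$301,546 × 200%/10⌋ = $60,309; SL = ⌊$269,446/10⌋ = $26,944 → take DB $60,309. Book value $241,237.
Year 2: DB = ⌊$241,237 × 200%/10⌋ = $48,247; SL = ⌊$209,137/9⌋ = $23,237 → take DB $48,247. Book value $192,990.
Year 3: DB = ⌊$192,990 × 200%/10⌋ = $38,598; SL = ⌊$160,890/8⌋ = $20,111 → take DB $38,598. Book value $154,392.
Year 4: DB = ⌊$154,392 × 200%/10⌋ = $30,878; SL = ⌊$122,292/7⌋ = $17,470 → take DB $30,878. Book value $123,514.
Year 5: DB = ⌊$123,514 × 200%/10⌋ = $24,702; SL = ⌊$91,414/6⌋ = $15,235 → take DB $24,702. Book value $98,812.
Year 6: DB = ⌊$98,812 × 200%/10⌋ = $19,762; SL = ⌊$66,712/5⌋ = $13,342 → take DB $19,762. Book value $79,050.
Year 7: DB = ⌊$79,050 × 200%/10⌋ = $15,810; SL = ⌊$46,950/4⌋ = $11,737 → take DB $15,810. Book value $63,240.
Accumulated through year 7 = $301,546 − $63,240 = $238,306.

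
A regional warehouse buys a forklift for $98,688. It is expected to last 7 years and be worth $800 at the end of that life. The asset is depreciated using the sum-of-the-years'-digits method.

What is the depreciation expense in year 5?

$10,488

Depreciable base = $98,688 − $800 = $97,888.
Sum of the years' digits = 7+6+5+4+3+2+1 = 28.
Year 1: $97,888 × 7/28 = $24,472. Book value $74,216.
Year 2: $97,888 × 6/28 = $20,976. Book value $53,240.
Year 3: $97,888 × 5/28 = $17,480. Book value $35,760.
Year 4: $97,888 × 4/28 = $13,984. Book value $21,776.
Year 5: $97,888 × 3/28 = $10,488. Book value $11,288.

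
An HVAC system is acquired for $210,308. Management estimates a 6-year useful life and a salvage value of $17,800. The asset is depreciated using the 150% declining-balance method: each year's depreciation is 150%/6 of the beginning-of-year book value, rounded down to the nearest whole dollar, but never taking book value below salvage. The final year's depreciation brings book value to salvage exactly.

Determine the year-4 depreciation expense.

$22,181

Depreciable base = $210,308 − $17,800 = $192,508.
Year 1: ⌊$210,308 × 150%/6⌋ = $52,577. Book value $157,731.
Year 2: ⌊$157,731 × 150%/6⌋ = $39,432. Book value $118,299.
Year 3: ⌊$118,299 × 150%/6⌋ = $29,574. Book value $88,725.
Year 4: ⌊$88,725 × 150%/6⌋ = $22,181. Book value $66,544.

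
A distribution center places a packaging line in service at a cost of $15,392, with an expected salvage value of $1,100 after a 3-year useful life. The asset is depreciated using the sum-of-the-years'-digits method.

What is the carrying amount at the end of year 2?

Depreciable base = $15,392 − $1,100 = $14,292.
Sum of the years' digits = 3+2+1 = 6.
Year 1: $14,292 × 3/6 = $7,146. Book value $8,246.
Year 2: $14,292 × 2/6 = $4,764. Book value $3,482.

$3,482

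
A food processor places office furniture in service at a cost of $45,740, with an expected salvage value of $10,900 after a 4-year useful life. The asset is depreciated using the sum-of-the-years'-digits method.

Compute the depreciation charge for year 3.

$6,968

Depreciable base = $45,740 − $10,900 = $34,840.
Sum of the years' digits = 4+3+2+1 = 10.
Year 1: $34,840 × 4/10 = $13,936. Book value $31,804.
Year 2: $34,840 × 3/10 = $10,452. Book value $21,352.
Year 3: $34,840 × 2/10 = $6,968. Book value $14,384.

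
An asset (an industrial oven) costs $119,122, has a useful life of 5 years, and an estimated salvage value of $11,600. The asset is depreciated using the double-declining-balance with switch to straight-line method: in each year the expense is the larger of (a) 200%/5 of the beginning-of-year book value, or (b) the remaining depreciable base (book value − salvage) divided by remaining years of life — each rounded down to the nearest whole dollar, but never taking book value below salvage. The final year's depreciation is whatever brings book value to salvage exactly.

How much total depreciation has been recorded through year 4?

$103,683

Depreciable base = $119,122 − $11,600 = $107,522.
Year 1: DB = ⌊$119,122 × 200%/5⌋ = $47,648; SL = ⌊$107,522/5⌋ = $21,504 → take DB $47,648. Book value $71,474.
Year 2: DB = ⌊$71,474 × 200%/5⌋ = $28,589; SL = ⌊$59,874/4⌋ = $14,968 → take DB $28,589. Book value $42,885.
Year 3: DB = ⌊$42,885 × 200%/5⌋ = $17,154; SL = ⌊$31,285/3⌋ = $10,428 → take DB $17,154. Book value $25,731.
Year 4: DB = ⌊$25,731 × 200%/5⌋ = $10,292; SL = ⌊$14,131/2⌋ = $7,065 → take DB $10,292. Book value $15,439.
Accumulated through year 4 = $119,122 − $15,439 = $103,683.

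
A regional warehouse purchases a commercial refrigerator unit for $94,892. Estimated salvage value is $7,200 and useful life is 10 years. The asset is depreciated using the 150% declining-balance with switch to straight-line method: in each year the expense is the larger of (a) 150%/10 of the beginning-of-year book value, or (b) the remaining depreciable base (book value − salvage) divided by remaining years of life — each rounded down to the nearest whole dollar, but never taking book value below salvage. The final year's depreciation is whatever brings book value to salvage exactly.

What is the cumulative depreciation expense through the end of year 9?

$80,710

Depreciable base = $94,892 − $7,200 = $87,692.
Year 1: DB = ⌊$94,892 × 150%/10⌋ = $14,233; SL = ⌊$87,692/10⌋ = $8,769 → take DB $14,233. Book value $80,659.
Year 2: DB = ⌊$80,659 × 150%/10⌋ = $12,098; SL = ⌊$73,459/9⌋ = $8,162 → take DB $12,098. Book value $68,561.
Year 3: DB = ⌊$68,561 × 150%/10⌋ = $10,284; SL = ⌊$61,361/8⌋ = $7,670 → take DB $10,284. Book value $58,277.
Year 4: DB = ⌊$58,277 × 150%/10⌋ = $8,741; SL = ⌊$51,077/7⌋ = $7,296 → take DB $8,741. Book value $49,536.
Year 5: DB = ⌊$49,536 × 150%/10⌋ = $7,430; SL = ⌊$42,336/6⌋ = $7,056 → take DB $7,430. Book value $42,106.
Year 6: DB = ⌊$42,106 × 150%/10⌋ = $6,315; SL = ⌊$34,906/5⌋ = $6,981 → take SL $6,981. Book value $35,125.
Year 7: DB = ⌊$35,125 × 150%/10⌋ = $5,268; SL = ⌊$27,925/4⌋ = $6,981 → take SL $6,981. Book value $28,144.
Year 8: DB = ⌊$28,144 × 150%/10⌋ = $4,221; SL = ⌊$20,944/3⌋ = $6,981 → take SL $6,981. Book value $21,163.
Year 9: DB = ⌊$21,163 × 150%/10⌋ = $3,174; SL = ⌊$13,963/2⌋ = $6,981 → take SL $6,981. Book value $14,182.
Accumulated through year 9 = $94,892 − $14,182 = $80,710.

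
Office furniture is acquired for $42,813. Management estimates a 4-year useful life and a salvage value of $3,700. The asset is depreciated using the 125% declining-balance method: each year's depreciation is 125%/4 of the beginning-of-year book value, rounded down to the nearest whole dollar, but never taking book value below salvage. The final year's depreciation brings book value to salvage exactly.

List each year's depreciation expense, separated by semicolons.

$13,379; $9,198; $6,323; $10,213

Depreciable base = $42,813 − $3,700 = $39,113.
Year 1: ⌊$42,813 × 125%/4⌋ = $13,379. Book value $29,434.
Year 2: ⌊$29,434 × 125%/4⌋ = $9,198. Book value $20,236.
Year 3: ⌊$20,236 × 125%/4⌋ = $6,323. Book value $13,913.
Year 4 (final): $13,913 − $3,700 = $10,213. Book value $3,700.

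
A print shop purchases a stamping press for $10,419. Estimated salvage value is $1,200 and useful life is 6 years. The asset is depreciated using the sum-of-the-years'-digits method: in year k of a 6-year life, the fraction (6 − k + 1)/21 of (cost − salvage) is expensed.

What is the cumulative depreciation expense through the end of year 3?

$6,585

Depreciable base = $10,419 − $1,200 = $9,219.
Sum of the years' digits = 6+5+4+3+2+1 = 21.
Year 1: $9,219 × 6/21 = $2,634. Book value $7,785.
Year 2: $9,219 × 5/21 = $2,195. Book value $5,590.
Year 3: $9,219 × 4/21 = $1,756. Book value $3,834.
Accumulated through year 3 = $10,419 − $3,834 = $6,585.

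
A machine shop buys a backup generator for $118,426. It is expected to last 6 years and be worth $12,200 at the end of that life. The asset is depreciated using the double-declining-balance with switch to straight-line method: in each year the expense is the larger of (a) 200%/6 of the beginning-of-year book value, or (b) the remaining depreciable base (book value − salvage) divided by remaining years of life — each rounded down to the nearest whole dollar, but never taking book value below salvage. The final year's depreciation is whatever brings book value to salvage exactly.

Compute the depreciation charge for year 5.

Depreciable base = $118,426 − $12,200 = $106,226.
Year 1: DB = ⌊$118,426 × 200%/6⌋ = $39,475; SL = ⌊$106,226/6⌋ = $17,704 → take DB $39,475. Book value $78,951.
Year 2: DB = ⌊$78,951 × 200%/6⌋ = $26,317; SL = ⌊$66,751/5⌋ = $13,350 → take DB $26,317. Book value $52,634.
Year 3: DB = ⌊$52,634 × 200%/6⌋ = $17,544; SL = ⌊$40,434/4⌋ = $10,108 → take DB $17,544. Book value $35,090.
Year 4: DB = ⌊$35,090 × 200%/6⌋ = $11,696; SL = ⌊$22,890/3⌋ = $7,630 → take DB $11,696. Book value $23,394.
Year 5: DB = ⌊$23,394 × 200%/6⌋ = $7,798; SL = ⌊$11,194/2⌋ = $5,597 → take DB $7,798. Book value $15,596.

$7,798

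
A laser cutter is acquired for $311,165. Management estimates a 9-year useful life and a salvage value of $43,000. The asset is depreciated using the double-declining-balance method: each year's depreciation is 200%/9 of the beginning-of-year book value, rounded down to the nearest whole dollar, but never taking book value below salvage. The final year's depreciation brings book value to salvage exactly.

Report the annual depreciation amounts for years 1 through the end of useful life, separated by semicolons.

$69,147; $53,781; $41,830; $32,534; $25,305; $19,681; $15,308; $10,579; $0

Depreciable base = $311,165 − $43,000 = $268,165.
Year 1: ⌊$311,165 × 200%/9⌋ = $69,147. Book value $242,018.
Year 2: ⌊$242,018 × 200%/9⌋ = $53,781. Book value $188,237.
Year 3: ⌊$188,237 × 200%/9⌋ = $41,830. Book value $146,407.
Year 4: ⌊$146,407 × 200%/9⌋ = $32,534. Book value $113,873.
Year 5: ⌊$113,873 × 200%/9⌋ = $25,305. Book value $88,568.
Year 6: ⌊$88,568 × 200%/9⌋ = $19,681. Book value $68,887.
Year 7: ⌊$68,887 × 200%/9⌋ = $15,308. Book value $53,579.
Year 8: ⌊$53,579 × 200%/9⌋ = $11,906, capped at $10,579. Book value $43,000.
Year 9 (final): $43,000 − $43,000 = $0. Book value $43,000.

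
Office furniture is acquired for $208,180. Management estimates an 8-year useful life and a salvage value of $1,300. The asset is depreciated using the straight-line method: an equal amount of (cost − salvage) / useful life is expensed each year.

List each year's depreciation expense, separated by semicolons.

$25,860; $25,860; $25,860; $25,860; $25,860; $25,860; $25,860; $25,860

Depreciable base = $208,180 − $1,300 = $206,880.
Annual expense = $206,880 / 8 = $25,860.
End of year 1: book value $182,320.
End of year 2: book value $156,460.
End of year 3: book value $130,600.
End of year 4: book value $104,740.
End of year 5: book value $78,880.
End of year 6: book value $53,020.
End of year 7: book value $27,160.
End of year 8: book value $1,300.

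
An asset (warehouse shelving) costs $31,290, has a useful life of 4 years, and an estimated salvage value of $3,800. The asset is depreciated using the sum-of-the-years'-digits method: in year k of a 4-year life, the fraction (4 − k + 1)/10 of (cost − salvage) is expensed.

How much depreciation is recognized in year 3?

Depreciable base = $31,290 − $3,800 = $27,490.
Sum of the years' digits = 4+3+2+1 = 10.
Year 1: $27,490 × 4/10 = $10,996. Book value $20,294.
Year 2: $27,490 × 3/10 = $8,247. Book value $12,047.
Year 3: $27,490 × 2/10 = $5,498. Book value $6,549.

$5,498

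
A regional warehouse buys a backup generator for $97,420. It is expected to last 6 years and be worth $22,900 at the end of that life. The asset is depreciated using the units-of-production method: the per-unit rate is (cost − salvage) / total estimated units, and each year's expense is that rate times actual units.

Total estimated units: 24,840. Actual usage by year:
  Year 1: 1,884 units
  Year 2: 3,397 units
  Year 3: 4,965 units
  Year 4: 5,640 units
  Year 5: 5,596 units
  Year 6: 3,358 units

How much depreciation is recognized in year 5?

Depreciable base = $97,420 − $22,900 = $74,520.
Rate = $74,520 / 24,840 units = $3 per unit.
Year 1: 1,884 × $3 = $5,652. Book value $91,768.
Year 2: 3,397 × $3 = $10,191. Book value $81,577.
Year 3: 4,965 × $3 = $14,895. Book value $66,682.
Year 4: 5,640 × $3 = $16,920. Book value $49,762.
Year 5: 5,596 × $3 = $16,788. Book value $32,974.

$16,788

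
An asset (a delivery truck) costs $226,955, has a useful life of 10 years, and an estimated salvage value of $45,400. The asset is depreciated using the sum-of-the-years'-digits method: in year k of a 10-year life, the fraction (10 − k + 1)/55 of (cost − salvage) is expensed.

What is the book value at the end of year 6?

$78,410

Depreciable base = $226,955 − $45,400 = $181,555.
Sum of the years' digits = 10+9+8+7+6+5+4+3+2+1 = 55.
Year 1: $181,555 × 10/55 = $33,010. Book value $193,945.
Year 2: $181,555 × 9/55 = $29,709. Book value $164,236.
Year 3: $181,555 × 8/55 = $26,408. Book value $137,828.
Year 4: $181,555 × 7/55 = $23,107. Book value $114,721.
Year 5: $181,555 × 6/55 = $19,806. Book value $94,915.
Year 6: $181,555 × 5/55 = $16,505. Book value $78,410.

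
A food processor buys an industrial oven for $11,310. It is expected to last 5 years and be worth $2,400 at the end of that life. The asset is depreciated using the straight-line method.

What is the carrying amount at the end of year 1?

$9,528

Depreciable base = $11,310 − $2,400 = $8,910.
Annual expense = $8,910 / 5 = $1,782.
End of year 1: book value $9,528.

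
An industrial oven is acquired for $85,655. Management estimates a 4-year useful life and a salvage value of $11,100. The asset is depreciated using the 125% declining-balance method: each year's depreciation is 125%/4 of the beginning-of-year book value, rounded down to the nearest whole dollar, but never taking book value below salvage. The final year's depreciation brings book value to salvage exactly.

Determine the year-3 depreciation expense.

Depreciable base = $85,655 − $11,100 = $74,555.
Year 1: ⌊$85,655 × 125%/4⌋ = $26,767. Book value $58,888.
Year 2: ⌊$58,888 × 125%/4⌋ = $18,402. Book value $40,486.
Year 3: ⌊$40,486 × 125%/4⌋ = $12,651. Book value $27,835.

$12,651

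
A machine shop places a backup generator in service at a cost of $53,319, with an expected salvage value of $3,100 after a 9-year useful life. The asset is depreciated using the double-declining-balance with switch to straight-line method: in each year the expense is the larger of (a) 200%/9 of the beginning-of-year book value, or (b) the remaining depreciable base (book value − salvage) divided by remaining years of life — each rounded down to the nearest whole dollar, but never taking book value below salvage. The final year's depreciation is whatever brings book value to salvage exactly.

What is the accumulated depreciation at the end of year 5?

$38,142

Depreciable base = $53,319 − $3,100 = $50,219.
Year 1: DB = ⌊$53,319 × 200%/9⌋ = $11,848; SL = ⌊$50,219/9⌋ = $5,579 → take DB $11,848. Book value $41,471.
Year 2: DB = ⌊$41,471 × 200%/9⌋ = $9,215; SL = ⌊$38,371/8⌋ = $4,796 → take DB $9,215. Book value $32,256.
Year 3: DB = ⌊$32,256 × 200%/9⌋ = $7,168; SL = ⌊$29,156/7⌋ = $4,165 → take DB $7,168. Book value $25,088.
Year 4: DB = ⌊$25,088 × 200%/9⌋ = $5,575; SL = ⌊$21,988/6⌋ = $3,664 → take DB $5,575. Book value $19,513.
Year 5: DB = ⌊$19,513 × 200%/9⌋ = $4,336; SL = ⌊$16,413/5⌋ = $3,282 → take DB $4,336. Book value $15,177.
Accumulated through year 5 = $53,319 − $15,177 = $38,142.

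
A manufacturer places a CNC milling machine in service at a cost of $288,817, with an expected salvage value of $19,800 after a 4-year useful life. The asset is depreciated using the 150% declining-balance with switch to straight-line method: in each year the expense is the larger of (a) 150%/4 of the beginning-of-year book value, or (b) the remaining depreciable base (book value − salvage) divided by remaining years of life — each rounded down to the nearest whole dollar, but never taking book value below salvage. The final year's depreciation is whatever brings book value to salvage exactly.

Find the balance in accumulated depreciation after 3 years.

Depreciable base = $288,817 − $19,800 = $269,017.
Year 1: DB = ⌊$288,817 × 150%/4⌋ = $108,306; SL = ⌊$269,017/4⌋ = $67,254 → take DB $108,306. Book value $180,511.
Year 2: DB = ⌊$180,511 × 150%/4⌋ = $67,691; SL = ⌊$160,711/3⌋ = $53,570 → take DB $67,691. Book value $112,820.
Year 3: DB = ⌊$112,820 × 150%/4⌋ = $42,307; SL = ⌊$93,020/2⌋ = $46,510 → take SL $46,510. Book value $66,310.
Accumulated through year 3 = $288,817 − $66,310 = $222,507.

$222,507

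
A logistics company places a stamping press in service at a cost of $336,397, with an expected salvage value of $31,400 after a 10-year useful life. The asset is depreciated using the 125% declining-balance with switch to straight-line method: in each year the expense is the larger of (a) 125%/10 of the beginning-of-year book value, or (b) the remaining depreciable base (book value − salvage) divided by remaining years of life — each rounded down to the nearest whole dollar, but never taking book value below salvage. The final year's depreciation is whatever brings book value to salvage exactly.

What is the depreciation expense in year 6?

Depreciable base = $336,397 − $31,400 = $304,997.
Year 1: DB = ⌊$336,397 × 125%/10⌋ = $42,049; SL = ⌊$304,997/10⌋ = $30,499 → take DB $42,049. Book value $294,348.
Year 2: DB = ⌊$294,348 × 125%/10⌋ = $36,793; SL = ⌊$262,948/9⌋ = $29,216 → take DB $36,793. Book value $257,555.
Year 3: DB = ⌊$257,555 × 125%/10⌋ = $32,194; SL = ⌊$226,155/8⌋ = $28,269 → take DB $32,194. Book value $225,361.
Year 4: DB = ⌊$225,361 × 125%/10⌋ = $28,170; SL = ⌊$193,961/7⌋ = $27,708 → take DB $28,170. Book value $197,191.
Year 5: DB = ⌊$197,191 × 125%/10⌋ = $24,648; SL = ⌊$165,791/6⌋ = $27,631 → take SL $27,631. Book value $169,560.
Year 6: DB = ⌊$169,560 × 125%/10⌋ = $21,195; SL = ⌊$138,160/5⌋ = $27,632 → take SL $27,632. Book value $141,928.

$27,632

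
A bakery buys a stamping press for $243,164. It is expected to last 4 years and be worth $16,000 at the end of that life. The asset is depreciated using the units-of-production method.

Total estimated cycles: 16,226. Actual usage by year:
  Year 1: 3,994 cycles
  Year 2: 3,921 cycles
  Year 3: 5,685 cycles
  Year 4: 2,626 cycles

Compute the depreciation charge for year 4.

$36,764

Depreciable base = $243,164 − $16,000 = $227,164.
Rate = $227,164 / 16,226 cycles = $14 per cycle.
Year 1: 3,994 × $14 = $55,916. Book value $187,248.
Year 2: 3,921 × $14 = $54,894. Book value $132,354.
Year 3: 5,685 × $14 = $79,590. Book value $52,764.
Year 4: 2,626 × $14 = $36,764. Book value $16,000.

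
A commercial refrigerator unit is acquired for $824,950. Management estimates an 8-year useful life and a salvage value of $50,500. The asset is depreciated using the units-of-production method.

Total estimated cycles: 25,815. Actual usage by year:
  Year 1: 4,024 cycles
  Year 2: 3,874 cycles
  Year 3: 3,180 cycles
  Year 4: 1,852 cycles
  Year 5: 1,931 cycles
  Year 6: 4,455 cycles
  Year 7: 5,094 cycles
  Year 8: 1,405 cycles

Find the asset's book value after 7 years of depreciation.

$92,650

Depreciable base = $824,950 − $50,500 = $774,450.
Rate = $774,450 / 25,815 cycles = $30 per cycle.
Year 1: 4,024 × $30 = $120,720. Book value $704,230.
Year 2: 3,874 × $30 = $116,220. Book value $588,010.
Year 3: 3,180 × $30 = $95,400. Book value $492,610.
Year 4: 1,852 × $30 = $55,560. Book value $437,050.
Year 5: 1,931 × $30 = $57,930. Book value $379,120.
Year 6: 4,455 × $30 = $133,650. Book value $245,470.
Year 7: 5,094 × $30 = $152,820. Book value $92,650.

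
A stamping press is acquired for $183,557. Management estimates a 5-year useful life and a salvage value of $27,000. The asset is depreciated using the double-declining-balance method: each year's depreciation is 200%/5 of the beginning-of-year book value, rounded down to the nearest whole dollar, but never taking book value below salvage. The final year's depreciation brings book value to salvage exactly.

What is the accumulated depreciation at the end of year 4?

Depreciable base = $183,557 − $27,000 = $156,557.
Year 1: ⌊$183,557 × 200%/5⌋ = $73,422. Book value $110,135.
Year 2: ⌊$110,135 × 200%/5⌋ = $44,054. Book value $66,081.
Year 3: ⌊$66,081 × 200%/5⌋ = $26,432. Book value $39,649.
Year 4: ⌊$39,649 × 200%/5⌋ = $15,859, capped at $12,649. Book value $27,000.
Accumulated through year 4 = $183,557 − $27,000 = $156,557.

$156,557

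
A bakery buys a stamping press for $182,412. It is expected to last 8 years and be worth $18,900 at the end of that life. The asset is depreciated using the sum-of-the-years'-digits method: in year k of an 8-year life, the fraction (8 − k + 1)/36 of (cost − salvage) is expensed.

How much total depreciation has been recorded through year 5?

Depreciable base = $182,412 − $18,900 = $163,512.
Sum of the years' digits = 8+7+6+5+4+3+2+1 = 36.
Year 1: $163,512 × 8/36 = $36,336. Book value $146,076.
Year 2: $163,512 × 7/36 = $31,794. Book value $114,282.
Year 3: $163,512 × 6/36 = $27,252. Book value $87,030.
Year 4: $163,512 × 5/36 = $22,710. Book value $64,320.
Year 5: $163,512 × 4/36 = $18,168. Book value $46,152.
Accumulated through year 5 = $182,412 − $46,152 = $136,260.

$136,260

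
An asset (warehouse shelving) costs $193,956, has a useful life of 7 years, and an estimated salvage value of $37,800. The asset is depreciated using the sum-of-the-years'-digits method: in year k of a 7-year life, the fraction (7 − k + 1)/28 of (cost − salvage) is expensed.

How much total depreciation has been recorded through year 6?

$150,579

Depreciable base = $193,956 − $37,800 = $156,156.
Sum of the years' digits = 7+6+5+4+3+2+1 = 28.
Year 1: $156,156 × 7/28 = $39,039. Book value $154,917.
Year 2: $156,156 × 6/28 = $33,462. Book value $121,455.
Year 3: $156,156 × 5/28 = $27,885. Book value $93,570.
Year 4: $156,156 × 4/28 = $22,308. Book value $71,262.
Year 5: $156,156 × 3/28 = $16,731. Book value $54,531.
Year 6: $156,156 × 2/28 = $11,154. Book value $43,377.
Accumulated through year 6 = $193,956 − $43,377 = $150,579.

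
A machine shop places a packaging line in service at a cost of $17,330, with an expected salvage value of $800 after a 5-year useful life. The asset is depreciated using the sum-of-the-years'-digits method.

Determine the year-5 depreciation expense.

$1,102

Depreciable base = $17,330 − $800 = $16,530.
Sum of the years' digits = 5+4+3+2+1 = 15.
Year 1: $16,530 × 5/15 = $5,510. Book value $11,820.
Year 2: $16,530 × 4/15 = $4,408. Book value $7,412.
Year 3: $16,530 × 3/15 = $3,306. Book value $4,106.
Year 4: $16,530 × 2/15 = $2,204. Book value $1,902.
Year 5: $16,530 × 1/15 = $1,102. Book value $800.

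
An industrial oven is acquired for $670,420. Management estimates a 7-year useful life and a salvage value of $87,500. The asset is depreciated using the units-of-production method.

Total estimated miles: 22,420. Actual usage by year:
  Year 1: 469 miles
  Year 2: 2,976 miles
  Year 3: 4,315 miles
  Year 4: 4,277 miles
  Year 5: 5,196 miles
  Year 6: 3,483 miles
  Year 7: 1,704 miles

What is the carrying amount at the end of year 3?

Depreciable base = $670,420 − $87,500 = $582,920.
Rate = $582,920 / 22,420 miles = $26 per mile.
Year 1: 469 × $26 = $12,194. Book value $658,226.
Year 2: 2,976 × $26 = $77,376. Book value $580,850.
Year 3: 4,315 × $26 = $112,190. Book value $468,660.

$468,660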